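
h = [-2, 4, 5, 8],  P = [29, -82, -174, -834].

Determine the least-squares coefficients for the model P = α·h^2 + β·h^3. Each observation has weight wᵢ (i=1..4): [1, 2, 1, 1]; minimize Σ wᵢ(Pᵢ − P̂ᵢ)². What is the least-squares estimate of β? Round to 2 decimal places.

β = -2.00

Sums needed: Σwᵢ·h^2·h^2 = 5249, Σwᵢ·h^2·h^3 = 37909, Σwᵢ·h^3·h^3 = 286025.
And Σwᵢ·h^2·P = -60234, Σwᵢ·h^3·P = -459486.
Normal equations: [[5249, 37909]; [37909, 286025]]·[α, β]ᵀ = [-60234, -459486]ᵀ.
Determinant 5249·286025 − 37909² = 64252944.
α = ((-60234)·286025 − 37909·(-459486))/64252944 = 15852077/5354412; β = (5249·(-459486) − 37909·(-60234))/64252944 = -10702609/5354412.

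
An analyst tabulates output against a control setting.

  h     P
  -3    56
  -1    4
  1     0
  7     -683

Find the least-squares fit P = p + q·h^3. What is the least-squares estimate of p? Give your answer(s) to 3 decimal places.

p = 2.027

Normal-equation sums: Σ1 = 4, Σh^3 = 316, Σh^3·h^3 = 118380.
Right-hand side: ΣP = -623, Σh^3·P = -235785.
AᵀA·[p, q]ᵀ = AᵀP becomes [[4, 316]; [316, 118380]]·[p, q]ᵀ = [-623, -235785]ᵀ.
Eliminating q: 118380·(row 1) − 316·(row 2) gives 373664·p = 118380·(-623) − 316·(-235785) = 757320, so p = 94665/46708.
Then q = ((-235785) − 316·(94665/46708))/118380 = -23321/11677.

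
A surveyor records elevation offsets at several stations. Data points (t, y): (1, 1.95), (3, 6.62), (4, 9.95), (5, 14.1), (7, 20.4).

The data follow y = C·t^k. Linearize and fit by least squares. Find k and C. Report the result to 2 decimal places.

Linearized form: ln y = k·ln t + ln C. From the 5 transformed points,
Σln t = 6.0403, Σ(ln t)² = 9.5056, Σln y = 10.5172, Σln t·ln y = 15.3884.
Equations: 9.5056·k + 6.0403·ln C = 15.3884;  6.0403·k + 5·ln C = 10.5172.
Δ = 9.5056·5 − (6.0403)² = 11.0434; k = (15.3884·5 − 6.0403·10.5172)/11.0434 = 1.21479, ln C = (9.5056·10.5172 − 6.0403·15.3884)/11.0434 = 0.63591, so C = exp(0.63591) = 1.88875.

k = 1.21, C = 1.89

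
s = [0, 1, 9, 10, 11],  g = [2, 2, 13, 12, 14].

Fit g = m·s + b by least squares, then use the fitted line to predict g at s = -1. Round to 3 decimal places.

ĝ = 0.386

The normal system MᵀM·[m, b]ᵀ = Mᵀg is [[303, 31]; [31, 5]]·[m, b]ᵀ = [393, 43]ᵀ.
Eliminating b: 5·(row 1) − 31·(row 2) gives 554·m = 5·393 − 31·43 = 632, so m = 316/277.
Then b = (43 − 31·(316/277))/5 = 423/277.
At s = -1: ĝ = (316/277)·(-1) + (423/277)·(1) = 107/277.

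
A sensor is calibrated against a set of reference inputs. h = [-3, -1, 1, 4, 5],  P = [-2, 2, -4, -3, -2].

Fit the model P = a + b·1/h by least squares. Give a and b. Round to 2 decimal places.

a = -1.73, b = -2.84

From the data, Σ1 = 5, Σ1/h = 7/60, Σ1/h·1/h = 7969/3600.
And ΣP = -9, Σ1/h·P = -389/60.
So XᵀX·[a, b]ᵀ = XᵀP: [[5, 7/60]; [7/60, 7969/3600]]·[a, b]ᵀ = [-9, -389/60]ᵀ.
Eliminating b: (7969/3600)·(row 1) − (7/60)·(row 2) gives (9949/900)·a = (7969/3600)·(-9) − (7/60)·(-389/60) = -34499/1800, so a = -34499/19898.
Then b = ((-389/60) − (7/60)·(-34499/19898))/(7969/3600) = -28230/9949.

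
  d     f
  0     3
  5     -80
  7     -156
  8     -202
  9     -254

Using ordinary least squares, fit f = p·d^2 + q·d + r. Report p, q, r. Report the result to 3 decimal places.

The normal system MᵀM·[p, q, r]ᵀ = Mᵀf is [[13683, 1709, 219]; [1709, 219, 29]; [219, 29, 5]]·[p, q, r]ᵀ = [-43146, -5394, -689]ᵀ.
Row-reducing yields p = -28381/9542, q = -8703/4771, r = 29155/9542.

p = -2.974, q = -1.824, r = 3.055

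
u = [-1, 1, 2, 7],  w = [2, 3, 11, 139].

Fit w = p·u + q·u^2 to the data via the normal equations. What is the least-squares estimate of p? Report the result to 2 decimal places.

Entries of AᵀA: Σu·u = 55, Σu·u^2 = 351, Σu^2·u^2 = 2419.
Right-hand side: Σu·w = 996, Σu^2·w = 6860.
AᵀA·[p, q]ᵀ = Aᵀw becomes [[55, 351]; [351, 2419]]·[p, q]ᵀ = [996, 6860]ᵀ.
Eliminating q: 2419·(row 1) − 351·(row 2) gives 9844·p = 2419·996 − 351·6860 = 1464, so p = 366/2461.
Then q = (6860 − 351·(366/2461))/2419 = 6926/2461.

p = 0.15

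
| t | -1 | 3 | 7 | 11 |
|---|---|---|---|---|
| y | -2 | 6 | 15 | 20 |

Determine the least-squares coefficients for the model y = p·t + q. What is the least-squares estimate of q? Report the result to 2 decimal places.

XᵀX·[p, q]ᵀ = Xᵀy reads: 180·p + 20·q = 345;  20·p + 4·q = 39.
det = 180·4 − 20² = 320.
p = (345·4 − 20·39)/320 = 15/8; q = (180·39 − 20·345)/320 = 3/8.

q = 0.38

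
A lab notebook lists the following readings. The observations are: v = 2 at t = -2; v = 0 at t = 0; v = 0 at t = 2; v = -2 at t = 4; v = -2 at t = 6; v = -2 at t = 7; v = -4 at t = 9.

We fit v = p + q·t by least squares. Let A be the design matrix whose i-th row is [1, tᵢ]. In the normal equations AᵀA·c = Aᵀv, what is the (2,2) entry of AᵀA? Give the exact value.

190

Row 2 ↔ basis t, column 2 ↔ basis t, so (AᵀA)_{2,2} = Σᵢ (t)·(t) = (-2)·(-2) + (0)·(0) + (2)·(2) + (4)·(4) + (6)·(6) + (7)·(7) + (9)·(9) = 190.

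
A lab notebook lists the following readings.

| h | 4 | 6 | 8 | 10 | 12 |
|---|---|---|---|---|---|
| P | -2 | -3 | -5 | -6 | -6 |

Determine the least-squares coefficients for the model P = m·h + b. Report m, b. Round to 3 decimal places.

Sums needed: Σh·h = 360, Σh = 40, Σ1 = 5.
For AᵀP: Σh·P = -198, ΣP = -22.
AᵀA·[m, b]ᵀ = AᵀP becomes [[360, 40]; [40, 5]]·[m, b]ᵀ = [-198, -22]ᵀ.
Eliminating b: 5·(row 1) − 40·(row 2) gives 200·m = 5·(-198) − 40·(-22) = -110, so m = -11/20.
Then b = ((-22) − 40·(-11/20))/5 = 0.

m = -0.550, b = 0.000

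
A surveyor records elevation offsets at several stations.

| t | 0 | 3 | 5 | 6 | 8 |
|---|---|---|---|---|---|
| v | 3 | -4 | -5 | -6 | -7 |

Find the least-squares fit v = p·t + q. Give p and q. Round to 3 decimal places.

p = -1.220, q = 1.570

Forming XᵀX = [[134, 22]; [22, 5]] and Xᵀv = [-129, -19]ᵀ gives XᵀX·[p, q]ᵀ = Xᵀv.
det = 134·5 − 22² = 186.
p = ((-129)·5 − 22·(-19))/186 = -227/186; q = (134·(-19) − 22·(-129))/186 = 146/93.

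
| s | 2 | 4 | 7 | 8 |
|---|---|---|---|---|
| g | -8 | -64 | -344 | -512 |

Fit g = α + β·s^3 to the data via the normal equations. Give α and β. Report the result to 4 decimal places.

α = -0.0976, β = -1.0007

The normal equations are: 4·α + 927·β = -928;  927·α + 383953·β = -384296.
(Σ1 = 4, Σs^3 = 927, Σs^3·s^3 = 383953, Σg = -928, Σs^3·g = -384296.)
Δ = 4·383953 − 927² = 676483.
α = ((-928)·383953 − 927·(-384296))/676483 = -65992/676483; β = (4·(-384296) − 927·(-928))/676483 = -676928/676483.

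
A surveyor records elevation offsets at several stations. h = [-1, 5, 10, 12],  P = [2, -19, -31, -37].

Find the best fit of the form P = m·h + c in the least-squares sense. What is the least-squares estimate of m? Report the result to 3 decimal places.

m = -2.955

Entries of XᵀX: Σh·h = 270, Σh = 26, Σ1 = 4.
And Σh·P = -851, ΣP = -85.
XᵀX·[m, c]ᵀ = XᵀP becomes [[270, 26]; [26, 4]]·[m, c]ᵀ = [-851, -85]ᵀ.
det = 270·4 − 26² = 404.
m = ((-851)·4 − 26·(-85))/404 = -597/202; c = (270·(-85) − 26·(-851))/404 = -206/101.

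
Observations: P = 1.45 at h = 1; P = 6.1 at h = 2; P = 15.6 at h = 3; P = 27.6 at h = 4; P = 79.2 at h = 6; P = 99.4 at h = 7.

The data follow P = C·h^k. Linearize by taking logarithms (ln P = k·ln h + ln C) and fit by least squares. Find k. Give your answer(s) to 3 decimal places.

k = 2.205

Let Y = ln P. Fitting Y = k·ln h + ln C by least squares:
Sums: Σln h = 6.9157, Σ(ln h)² = 10.6062, Σln P = 17.2161, Σln h·ln P = 25.6541.
Normal system: [[10.6062, 6.9157]; [6.9157, 6]]·[k, ln C]ᵀ = [25.6541, 17.2161]ᵀ.
Δ = 10.6062·6 − (6.9157)² = 15.8099; k = (25.6541·6 − 6.9157·17.2161)/15.8099 = 2.20516, ln C = (10.6062·17.2161 − 6.9157·25.6541)/15.8099 = 0.32764.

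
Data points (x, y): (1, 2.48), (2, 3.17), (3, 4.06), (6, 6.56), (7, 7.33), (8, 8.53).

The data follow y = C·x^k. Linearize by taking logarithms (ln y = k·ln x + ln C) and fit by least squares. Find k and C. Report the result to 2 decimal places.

With ln yᵢ as the transformed response and ln xᵢ as the regressor:
AᵀA = [[13.0084, 7.6089]; [7.6089, 6]], rhs = [14.0430, 9.4797]ᵀ  (here Σln x = 7.6089, Σ(ln x)² = 13.0084, Σln y = 9.4797, Σln x·ln y = 14.0430).
Solving (det = 20.1558): k = 0.60172, ln C = 0.81689, so C = exp(0.81689) = 2.26345.

k = 0.60, C = 2.26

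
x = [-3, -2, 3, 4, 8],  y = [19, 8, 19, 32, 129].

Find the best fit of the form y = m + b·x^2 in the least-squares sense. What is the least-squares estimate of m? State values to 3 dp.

m = 0.427

Setting ∂/∂m … = 0 gives: 5·m + 102·b = 207;  102·m + 4530·b = 9142.
(Σ1 = 5, Σx^2 = 102, Σx^2·x^2 = 4530, Σy = 207, Σx^2·y = 9142.)
Eliminating b: 4530·(row 1) − 102·(row 2) gives 12246·m = 4530·207 − 102·9142 = 5226, so m = 67/157.
Then b = (9142 − 102·(67/157))/4530 = 946/471.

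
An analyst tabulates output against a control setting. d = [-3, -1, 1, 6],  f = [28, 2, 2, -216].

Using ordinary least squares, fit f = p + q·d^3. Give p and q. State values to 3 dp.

p = 1.571, q = -1.007

Normal-equation sums: Σ1 = 4, Σd^3 = 189, Σd^3·d^3 = 47387.
For Mᵀf: Σf = -184, Σd^3·f = -47412.
Eliminating q: 47387·(row 1) − 189·(row 2) gives 153827·p = 47387·(-184) − 189·(-47412) = 241660, so p = 241660/153827.
Then q = ((-47412) − 189·(241660/153827))/47387 = -154872/153827.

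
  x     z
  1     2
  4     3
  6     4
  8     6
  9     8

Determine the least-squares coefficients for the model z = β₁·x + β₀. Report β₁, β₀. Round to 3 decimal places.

β₁ = 0.709, β₀ = 0.631

Setting ∂/∂β₁ … = 0 gives: 198·β₁ + 28·β₀ = 158;  28·β₁ + 5·β₀ = 23.
Eliminating β₀: 5·(row 1) − 28·(row 2) gives 206·β₁ = 5·158 − 28·23 = 146, so β₁ = 73/103.
Then β₀ = (23 − 28·(73/103))/5 = 65/103.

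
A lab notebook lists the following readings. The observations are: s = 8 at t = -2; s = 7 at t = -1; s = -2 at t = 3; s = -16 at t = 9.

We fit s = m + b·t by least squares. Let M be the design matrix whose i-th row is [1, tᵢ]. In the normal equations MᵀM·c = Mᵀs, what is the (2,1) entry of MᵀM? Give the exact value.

9

Row 2 ↔ basis t, column 1 ↔ basis 1, so (MᵀM)_{2,1} = Σᵢ t = (-2)·(1) + (-1)·(1) + (3)·(1) + (9)·(1) = 9.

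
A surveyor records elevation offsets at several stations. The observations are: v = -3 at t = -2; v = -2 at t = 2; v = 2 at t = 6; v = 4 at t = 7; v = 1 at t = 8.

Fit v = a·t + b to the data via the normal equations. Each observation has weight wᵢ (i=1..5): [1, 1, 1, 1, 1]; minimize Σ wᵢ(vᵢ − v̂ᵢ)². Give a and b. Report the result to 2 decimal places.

Forming MᵀWM = [[157, 21]; [21, 5]] and MᵀWv = [50, 2]ᵀ gives MᵀWM·[a, b]ᵀ = MᵀWv.
Eliminating b: 5·(row 1) − 21·(row 2) gives 344·a = 5·50 − 21·2 = 208, so a = 26/43.
Then b = (2 − 21·(26/43))/5 = -92/43.

a = 0.60, b = -2.14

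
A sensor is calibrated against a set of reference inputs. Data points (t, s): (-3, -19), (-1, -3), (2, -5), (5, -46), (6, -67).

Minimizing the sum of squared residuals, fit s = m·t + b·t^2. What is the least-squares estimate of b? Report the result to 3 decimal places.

With design matrix M, MᵀM = [[75, 321]; [321, 2019]] and Mᵀs = [-582, -3756]ᵀ.
Determinant 75·2019 − 321² = 48384.
m = ((-582)·2019 − 321·(-3756))/48384 = 81/128; b = (75·(-3756) − 321·(-582))/48384 = -251/128.

b = -1.961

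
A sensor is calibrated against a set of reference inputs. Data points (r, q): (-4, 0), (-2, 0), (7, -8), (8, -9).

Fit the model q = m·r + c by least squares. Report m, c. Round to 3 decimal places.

AᵀA·[m, c]ᵀ = Aᵀq reads: 133·m + 9·c = -128;  9·m + 4·c = -17.
Determinant 133·4 − 9² = 451.
m = ((-128)·4 − 9·(-17))/451 = -359/451; c = (133·(-17) − 9·(-128))/451 = -1109/451.

m = -0.796, c = -2.459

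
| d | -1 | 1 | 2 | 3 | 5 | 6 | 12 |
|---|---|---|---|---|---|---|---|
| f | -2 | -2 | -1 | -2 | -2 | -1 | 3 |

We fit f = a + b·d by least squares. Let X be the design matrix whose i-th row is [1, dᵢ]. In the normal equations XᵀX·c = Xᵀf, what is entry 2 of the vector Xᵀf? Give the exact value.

Entry 2 ↔ basis d, so (Xᵀf)_{2} = Σᵢ (d)·fᵢ = (-1)·(-2) + (1)·(-2) + (2)·(-1) + (3)·(-2) + (5)·(-2) + (6)·(-1) + (12)·(3) = 12.

12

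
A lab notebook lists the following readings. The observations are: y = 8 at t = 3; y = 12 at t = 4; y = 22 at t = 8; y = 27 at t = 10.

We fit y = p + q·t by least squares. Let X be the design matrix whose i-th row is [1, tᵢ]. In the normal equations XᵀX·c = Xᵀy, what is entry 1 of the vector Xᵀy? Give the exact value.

69

Entry 1 ↔ basis 1, so (Xᵀy)_{1} = Σᵢ yᵢ = (1)·(8) + (1)·(12) + (1)·(22) + (1)·(27) = 69.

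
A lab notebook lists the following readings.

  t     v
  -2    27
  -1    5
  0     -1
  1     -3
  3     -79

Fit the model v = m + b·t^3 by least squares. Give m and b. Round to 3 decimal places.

m = 1.173, b = -2.993

With design matrix M, MᵀM = [[5, 19]; [19, 795]] and Mᵀv = [-51, -2357]ᵀ.
Eliminating b: 795·(row 1) − 19·(row 2) gives 3614·m = 795·(-51) − 19·(-2357) = 4238, so m = 163/139.
Then b = ((-2357) − 19·(163/139))/795 = -416/139.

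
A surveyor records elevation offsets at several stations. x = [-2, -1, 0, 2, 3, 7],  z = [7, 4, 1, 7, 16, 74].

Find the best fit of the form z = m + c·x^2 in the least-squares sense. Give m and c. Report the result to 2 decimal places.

m = 1.65, c = 1.48

From the data, Σ1 = 6, Σx^2 = 67, Σx^2·x^2 = 2515.
For Mᵀz: Σz = 109, Σx^2·z = 3830.
Eliminating c: 2515·(row 1) − 67·(row 2) gives 10601·m = 2515·109 − 67·3830 = 17525, so m = 17525/10601.
Then c = (3830 − 67·(17525/10601))/2515 = 15677/10601.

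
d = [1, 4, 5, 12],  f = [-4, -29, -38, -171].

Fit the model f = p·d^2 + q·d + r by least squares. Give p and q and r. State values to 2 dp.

p = -0.92, q = -3.21, r = -0.11

Compute the Gram sums: Σd^2·d^2 = 21618, Σd^2·d = 1918, Σd^2 = 186, Σd·d = 186, Σd = 22, Σ1 = 4.
Moment sums: Σd^2·f = -26042, Σd·f = -2362, Σf = -242.
MᵀM·[p, q, r]ᵀ = Mᵀf becomes [[21618, 1918, 186]; [1918, 186, 22]; [186, 22, 4]]·[p, q, r]ᵀ = [-26042, -2362, -242]ᵀ.
Inverting the 3×3 Gram matrix, [p, q, r]ᵀ = [-1927/2098, -33721/10490, -576/5245]ᵀ.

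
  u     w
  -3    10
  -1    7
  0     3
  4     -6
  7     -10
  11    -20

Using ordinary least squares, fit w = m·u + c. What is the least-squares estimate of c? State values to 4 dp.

c = 3.7347

With design matrix X, XᵀX = [[196, 18]; [18, 6]] and Xᵀw = [-351, -16]ᵀ.
Eliminating c: 6·(row 1) − 18·(row 2) gives 852·m = 6·(-351) − 18·(-16) = -1818, so m = -303/142.
Then c = ((-16) − 18·(-303/142))/6 = 1591/426.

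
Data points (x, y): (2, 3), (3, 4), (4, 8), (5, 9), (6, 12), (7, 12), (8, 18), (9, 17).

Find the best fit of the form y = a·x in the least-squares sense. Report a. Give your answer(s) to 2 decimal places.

a = 1.93

The normal equations are: 284·a = 548.
Hence a = 548 / 284 ≈ 1.92958.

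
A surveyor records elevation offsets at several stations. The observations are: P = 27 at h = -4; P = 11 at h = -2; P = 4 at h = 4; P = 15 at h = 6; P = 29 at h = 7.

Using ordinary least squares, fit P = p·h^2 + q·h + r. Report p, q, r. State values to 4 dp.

p = 0.9802, q = -2.9894, r = 0.0548

The normal system AᵀA·[p, q, r]ᵀ = AᵀP is [[4225, 551, 121]; [551, 121, 11]; [121, 11, 5]]·[p, q, r]ᵀ = [2501, 179, 86]ᵀ.
Row-reducing yields p = 54427/55524, q = -165983/55524, r = 507/9254.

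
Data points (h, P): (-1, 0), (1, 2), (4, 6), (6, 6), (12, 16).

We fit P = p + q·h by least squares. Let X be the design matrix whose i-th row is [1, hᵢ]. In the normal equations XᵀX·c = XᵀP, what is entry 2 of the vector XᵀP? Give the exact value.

254

Entry 2 ↔ basis h, so (XᵀP)_{2} = Σᵢ (h)·Pᵢ = (-1)·(0) + (1)·(2) + (4)·(6) + (6)·(6) + (12)·(16) = 254.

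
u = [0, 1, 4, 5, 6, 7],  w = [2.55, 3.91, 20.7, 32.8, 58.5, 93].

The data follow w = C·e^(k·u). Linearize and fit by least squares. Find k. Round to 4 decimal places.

Taking logs, ln w = k·u + ln C, so regress ln w on u.
Σu = 23.0000, Σ(u)² = 127.0000, Σln w = 17.4218, Σu·ln w = 87.0786.
Equations: 127.0000·k + 23.0000·ln C = 87.0786;  23.0000·k + 6·ln C = 17.4218.
Slope k = (n·Σu·ln w − Σu·Σln w)/(n·Σ(u)² − (Σu)²) = (6·87.0786 − 23.0000·17.4218)/233.0000 = 0.52262; ln C = (Σln w − k·Σu)/n = 0.90027.

k = 0.5226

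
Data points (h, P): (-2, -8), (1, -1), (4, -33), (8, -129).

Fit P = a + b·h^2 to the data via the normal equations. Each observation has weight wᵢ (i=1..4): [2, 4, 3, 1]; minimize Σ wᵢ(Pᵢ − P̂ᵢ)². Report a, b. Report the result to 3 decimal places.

a = 0.398, b = -2.032

Forming AᵀWA = [[10, 124]; [124, 4900]] and AᵀWP = [-248, -9908]ᵀ gives AᵀWA·[a, b]ᵀ = AᵀWP.
Determinant 10·4900 − 124² = 33624.
a = ((-248)·4900 − 124·(-9908))/33624 = 186/467; b = (10·(-9908) − 124·(-248))/33624 = -949/467.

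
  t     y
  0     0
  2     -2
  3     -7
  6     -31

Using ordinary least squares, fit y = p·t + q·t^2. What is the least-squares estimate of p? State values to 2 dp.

p = 0.76

Forming AᵀA = [[49, 251]; [251, 1393]] and Aᵀy = [-211, -1187]ᵀ gives AᵀA·[p, q]ᵀ = Aᵀy.
det = 49·1393 − 251² = 5256.
p = ((-211)·1393 − 251·(-1187))/5256 = 223/292; q = (49·(-1187) − 251·(-211))/5256 = -289/292.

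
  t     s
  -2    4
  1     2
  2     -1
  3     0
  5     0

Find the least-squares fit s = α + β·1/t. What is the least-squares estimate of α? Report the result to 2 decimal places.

The normal equations are: 5·α + (23/15)·β = 5;  (23/15)·α + (743/450)·β = -1/2.
Δ = 5·(743/450) − (23/15)² = 2657/450.
α = (5·(743/450) − (23/15)·(-1/2))/(2657/450) = 4060/2657; β = (5·(-1/2) − (23/15)·5)/(2657/450) = -4575/2657.

α = 1.53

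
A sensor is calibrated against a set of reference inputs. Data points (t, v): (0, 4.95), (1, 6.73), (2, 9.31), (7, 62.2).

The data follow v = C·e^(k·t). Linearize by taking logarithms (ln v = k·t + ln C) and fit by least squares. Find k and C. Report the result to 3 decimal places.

k = 0.366, C = 4.721

Linearized form: ln v = k·t + ln C. From the 4 transformed points,
XᵀX = [[54.0000, 10.0000]; [10.0000, 4]], rhs = [35.2812, 9.8674]ᵀ  (here Σt = 10.0000, Σ(t)² = 54.0000, Σln v = 9.8674, Σt·ln v = 35.2812).
Slope k = (n·Σt·ln v − Σt·Σln v)/(n·Σ(t)² − (Σt)²) = (4·35.2812 − 10.0000·9.8674)/116.0000 = 0.36596; ln C = (Σln v − k·Σt)/n = 1.55196, so C = exp(1.55196) = 4.72072.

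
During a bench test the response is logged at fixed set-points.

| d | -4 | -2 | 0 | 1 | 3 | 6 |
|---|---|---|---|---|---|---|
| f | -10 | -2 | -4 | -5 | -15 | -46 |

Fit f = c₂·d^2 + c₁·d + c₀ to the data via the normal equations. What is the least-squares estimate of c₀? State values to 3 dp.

c₀ = -2.532

From the data, Σd^2·d^2 = 1650, Σd^2·d = 172, Σd^2 = 66, Σd·d = 66, Σd = 4, Σ1 = 6.
Moment sums: Σd^2·f = -1964, Σd·f = -282, Σf = -82.
AᵀA·[c₂, c₁, c₀]ᵀ = Aᵀf becomes [[1650, 172, 66]; [172, 66, 4]; [66, 4, 6]]·[c₂, c₁, c₀]ᵀ = [-1964, -282, -82]ᵀ.
Row-reducing yields c₂ = -28621/31602, c₁ = -9265/5267, c₀ = -80003/31602.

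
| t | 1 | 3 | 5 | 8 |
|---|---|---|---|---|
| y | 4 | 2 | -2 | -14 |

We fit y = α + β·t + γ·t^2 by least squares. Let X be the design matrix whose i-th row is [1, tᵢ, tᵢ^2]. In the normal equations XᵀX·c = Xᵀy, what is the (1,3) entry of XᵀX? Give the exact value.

99

Row 1 ↔ basis 1, column 3 ↔ basis t^2, so (XᵀX)_{1,3} = Σᵢ t^2 = (1)·(1) + (1)·(9) + (1)·(25) + (1)·(64) = 99.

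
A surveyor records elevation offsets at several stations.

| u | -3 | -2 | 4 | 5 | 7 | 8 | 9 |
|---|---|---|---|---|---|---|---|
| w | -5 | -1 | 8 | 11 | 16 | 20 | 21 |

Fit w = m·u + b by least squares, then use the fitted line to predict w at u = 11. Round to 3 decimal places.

Normal-equation sums: Σu·u = 248, Σu = 28, Σ1 = 7.
And Σu·w = 565, Σw = 70.
So MᵀM·[m, b]ᵀ = Mᵀw: [[248, 28]; [28, 7]]·[m, b]ᵀ = [565, 70]ᵀ.
Eliminating b: 7·(row 1) − 28·(row 2) gives 952·m = 7·565 − 28·70 = 1995, so m = 285/136.
Then b = (70 − 28·(285/136))/7 = 55/34.
At u = 11: ŵ = (285/136)·(11) + (55/34)·(1) = 3355/136.

ŵ = 24.669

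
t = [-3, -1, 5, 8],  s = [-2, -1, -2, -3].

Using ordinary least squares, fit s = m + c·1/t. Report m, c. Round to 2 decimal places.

Normal-equation sums: Σ1 = 4, Σ1/t = -121/120, Σ1/t·1/t = 16801/14400.
Moment sums: Σs = -8, Σ1/t·s = 107/120.
So MᵀM·[m, c]ᵀ = Mᵀs: [[4, -121/120]; [-121/120, 16801/14400]]·[m, c]ᵀ = [-8, 107/120]ᵀ.
Determinant 4·(16801/14400) − (-121/120)² = 17521/4800.
m = ((-8)·(16801/14400) − (-121/120)·(107/120))/(17521/4800) = -40487/17521; c = (4·(107/120) − (-121/120)·(-8))/(17521/4800) = -21600/17521.

m = -2.31, c = -1.23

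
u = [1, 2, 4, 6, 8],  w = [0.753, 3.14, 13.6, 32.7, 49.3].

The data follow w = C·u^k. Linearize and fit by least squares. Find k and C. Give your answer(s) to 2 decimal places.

Let Y = ln w. Fitting Y = k·ln u + ln C by least squares:
Σln u = 5.9506, Σ(ln u)² = 9.9367, Σln w = 10.8559, Σln u·ln w = 18.7655.
Normal system: [[9.9367, 5.9506]; [5.9506, 5]]·[k, ln C]ᵀ = [18.7655, 10.8559]ᵀ.
Δ = 9.9367·5 − (5.9506)² = 14.2736; k = (18.7655·5 − 5.9506·10.8559)/14.2736 = 2.04769, ln C = (9.9367·10.8559 − 5.9506·18.7655)/14.2736 = -0.26583, so C = exp(-0.26583) = 0.76657.

k = 2.05, C = 0.77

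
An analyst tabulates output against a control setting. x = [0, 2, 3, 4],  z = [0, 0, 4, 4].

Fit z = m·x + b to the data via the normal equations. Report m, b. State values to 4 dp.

m = 1.1429, b = -0.5714

The normal equations are: 29·m + 9·b = 28;  9·m + 4·b = 8.
(Σx·x = 29, Σx = 9, Σ1 = 4, Σx·z = 28, Σz = 8.)
Eliminating b: 4·(row 1) − 9·(row 2) gives 35·m = 4·28 − 9·8 = 40, so m = 8/7.
Then b = (8 − 9·(8/7))/4 = -4/7.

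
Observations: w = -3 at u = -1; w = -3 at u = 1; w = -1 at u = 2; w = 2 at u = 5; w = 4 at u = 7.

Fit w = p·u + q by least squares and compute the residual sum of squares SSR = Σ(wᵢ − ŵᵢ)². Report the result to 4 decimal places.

Normal-equation sums: Σu·u = 80, Σu = 14, Σ1 = 5.
For Xᵀw: Σu·w = 36, Σw = -1.
XᵀX·[p, q]ᵀ = Xᵀw becomes [[80, 14]; [14, 5]]·[p, q]ᵀ = [36, -1]ᵀ.
Δ = 80·5 − 14² = 204.
p = (36·5 − 14·(-1))/204 = 97/102; q = (80·(-1) − 14·36)/204 = -146/51.
Residuals: 83/102, -37/34, -2/51, 11/102, 7/34; SSR = 97/51.

SSR = 1.9020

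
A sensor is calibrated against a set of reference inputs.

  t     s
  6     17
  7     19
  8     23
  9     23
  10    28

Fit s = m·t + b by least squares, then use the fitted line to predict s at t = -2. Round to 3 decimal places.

ŝ = -4.000

With design matrix A, AᵀA = [[330, 40]; [40, 5]] and Aᵀs = [906, 110]ᵀ.
Δ = 330·5 − 40² = 50.
m = (906·5 − 40·110)/50 = 13/5; b = (330·110 − 40·906)/50 = 6/5.
At t = -2: ŝ = (13/5)·(-2) + (6/5)·(1) = -4.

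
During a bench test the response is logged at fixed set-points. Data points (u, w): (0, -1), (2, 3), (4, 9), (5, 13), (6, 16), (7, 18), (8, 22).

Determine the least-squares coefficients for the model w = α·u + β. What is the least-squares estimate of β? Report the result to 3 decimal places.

β = -1.916

With design matrix X, XᵀX = [[194, 32]; [32, 7]] and Xᵀw = [505, 80]ᵀ.
Eliminating β: 7·(row 1) − 32·(row 2) gives 334·α = 7·505 − 32·80 = 975, so α = 975/334.
Then β = (80 − 32·(975/334))/7 = -320/167.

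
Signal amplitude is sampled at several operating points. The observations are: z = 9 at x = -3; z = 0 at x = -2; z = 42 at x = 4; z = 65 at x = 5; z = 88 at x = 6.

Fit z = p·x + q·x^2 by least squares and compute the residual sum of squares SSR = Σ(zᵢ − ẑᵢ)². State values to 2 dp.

SSR = 6.32

MᵀM·[p, q]ᵀ = Mᵀz reads: 90·p + 370·q = 994;  370·p + 2274·q = 5546.
(Σx·x = 90, Σx·x^2 = 370, Σx^2·x^2 = 2274, Σx·z = 994, Σx^2·z = 5546.)
Determinant 90·2274 − 370² = 67760.
p = (994·2274 − 370·5546)/67760 = 13021/4235; q = (90·5546 − 370·994)/67760 = 1642/847.
Residuals: 3288/4235, -618/385, -5574/4235, 984/847, -1006/4235; SSR = 26756/4235.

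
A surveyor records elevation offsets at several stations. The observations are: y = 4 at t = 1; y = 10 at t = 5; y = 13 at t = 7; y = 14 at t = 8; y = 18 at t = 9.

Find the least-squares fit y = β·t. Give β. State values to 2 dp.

β = 1.90

Entries of MᵀM: Σt·t = 220.
For Mᵀy: Σt·y = 419.
Normal equations: [[220]]·[β]ᵀ = [419]ᵀ.
Hence β = 419 / 220 ≈ 1.90455.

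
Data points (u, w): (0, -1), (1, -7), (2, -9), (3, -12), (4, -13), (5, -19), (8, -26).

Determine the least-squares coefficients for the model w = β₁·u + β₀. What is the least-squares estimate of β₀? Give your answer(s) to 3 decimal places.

Setting ∂/∂β₁ … = 0 gives: 119·β₁ + 23·β₀ = -416;  23·β₁ + 7·β₀ = -87.
det = 119·7 − 23² = 304.
β₁ = ((-416)·7 − 23·(-87))/304 = -911/304; β₀ = (119·(-87) − 23·(-416))/304 = -785/304.

β₀ = -2.582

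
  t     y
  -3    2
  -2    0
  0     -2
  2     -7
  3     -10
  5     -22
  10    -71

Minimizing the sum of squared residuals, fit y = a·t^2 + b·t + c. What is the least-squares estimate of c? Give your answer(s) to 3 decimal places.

MᵀM·[a, b, c]ᵀ = Mᵀy reads: 10819·a + 1125·b + 151·c = -7750;  1125·a + 151·b + 15·c = -870;  151·a + 15·b + 7·c = -110.
Inverting the 3×3 Gram matrix, [a, b, c]ᵀ = [-228860/448833, -25820/13601, -290410/448833]ᵀ.

c = -0.647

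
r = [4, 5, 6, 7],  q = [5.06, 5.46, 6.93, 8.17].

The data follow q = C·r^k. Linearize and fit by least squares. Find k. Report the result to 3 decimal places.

Taking logs, ln q = k·ln r + ln C, so regress ln q on ln r.
XᵀX = [[11.5091, 6.7334]; [6.7334, 4]], rhs = [12.5355, 7.3551]ᵀ  (here Σln r = 6.7334, Σ(ln r)² = 11.5091, Σln q = 7.3551, Σln r·ln q = 12.5355).
Δ = 11.5091·4 − (6.7334)² = 0.6976; k = (12.5355·4 − 6.7334·7.3551)/0.6976 = 0.88456, ln C = (11.5091·7.3551 − 6.7334·12.5355)/0.6976 = 0.34976.

k = 0.885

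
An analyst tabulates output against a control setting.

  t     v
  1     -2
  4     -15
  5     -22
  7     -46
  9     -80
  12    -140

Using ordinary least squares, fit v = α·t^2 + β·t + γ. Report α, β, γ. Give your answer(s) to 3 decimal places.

The normal equations are: 30580·α + 2990·β + 316·γ = -29686;  2990·α + 316·β + 38·γ = -2894;  316·α + 38·β + 6·γ = -305.
(Σt^2·t^2 = 30580, Σt^2·t = 2990, Σt^2 = 316, Σt·t = 316, Σt = 38, Σ1 = 6, Σt^2·v = -29686, Σt·v = -2894, Σv = -305.)
Row-reducing yields α = -37407/36242, β = 13979/18121, γ = -49267/36242.

α = -1.032, β = 0.771, γ = -1.359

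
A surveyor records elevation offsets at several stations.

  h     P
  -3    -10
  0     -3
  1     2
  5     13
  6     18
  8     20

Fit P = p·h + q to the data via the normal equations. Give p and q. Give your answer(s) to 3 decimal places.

p = 2.898, q = -1.545

Sums needed: Σh·h = 135, Σh = 17, Σ1 = 6.
Right-hand side: Σh·P = 365, ΣP = 40.
Determinant 135·6 − 17² = 521.
p = (365·6 − 17·40)/521 = 1510/521; q = (135·40 − 17·365)/521 = -805/521.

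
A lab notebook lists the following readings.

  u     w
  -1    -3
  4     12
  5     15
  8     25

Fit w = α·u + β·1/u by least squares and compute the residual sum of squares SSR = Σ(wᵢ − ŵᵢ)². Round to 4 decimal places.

SSR = 0.3639

With design matrix M, MᵀM = [[106, 4]; [4, 1789/1600]] and Mᵀw = [326, 97/8]ᵀ.
Eliminating β: (1789/1600)·(row 1) − 4·(row 2) gives (82017/800)·α = (1789/1600)·326 − 4·(97/8) = 252807/800, so α = 84269/27339.
Then β = ((97/8) − 4·(84269/27339))/(1789/1600) = -5000/27339.
Residuals: -916/9113, -2586/9113, -3420/9113, 3316/9113; SSR = 3316/9113.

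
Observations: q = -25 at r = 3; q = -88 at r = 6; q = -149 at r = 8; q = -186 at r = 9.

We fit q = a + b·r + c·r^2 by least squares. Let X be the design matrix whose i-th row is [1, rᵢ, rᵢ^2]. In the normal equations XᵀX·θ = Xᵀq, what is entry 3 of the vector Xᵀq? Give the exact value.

-27995

Entry 3 ↔ basis r^2, so (Xᵀq)_{3} = Σᵢ (r^2)·qᵢ = (9)·(-25) + (36)·(-88) + (64)·(-149) + (81)·(-186) = -27995.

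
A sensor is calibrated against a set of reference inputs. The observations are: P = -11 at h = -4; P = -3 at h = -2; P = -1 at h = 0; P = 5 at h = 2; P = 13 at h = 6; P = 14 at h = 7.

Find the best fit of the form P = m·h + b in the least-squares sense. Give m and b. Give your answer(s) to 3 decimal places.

From the data, Σh·h = 109, Σh = 9, Σ1 = 6.
Right-hand side: Σh·P = 236, ΣP = 17.
XᵀX·[m, b]ᵀ = XᵀP becomes [[109, 9]; [9, 6]]·[m, b]ᵀ = [236, 17]ᵀ.
Determinant 109·6 − 9² = 573.
m = (236·6 − 9·17)/573 = 421/191; b = (109·17 − 9·236)/573 = -271/573.

m = 2.204, b = -0.473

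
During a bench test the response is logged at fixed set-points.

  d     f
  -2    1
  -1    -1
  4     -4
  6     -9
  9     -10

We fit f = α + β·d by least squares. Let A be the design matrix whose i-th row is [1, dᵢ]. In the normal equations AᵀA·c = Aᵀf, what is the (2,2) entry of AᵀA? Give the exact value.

Row 2 ↔ basis d, column 2 ↔ basis d, so (AᵀA)_{2,2} = Σᵢ (d)·(d) = (-2)·(-2) + (-1)·(-1) + (4)·(4) + (6)·(6) + (9)·(9) = 138.

138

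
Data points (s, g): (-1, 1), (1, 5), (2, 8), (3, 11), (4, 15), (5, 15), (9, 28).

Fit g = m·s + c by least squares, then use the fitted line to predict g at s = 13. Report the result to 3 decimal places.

Setting ∂/∂m … = 0 gives: 137·m + 23·c = 440;  23·m + 7·c = 83.
Determinant 137·7 − 23² = 430.
m = (440·7 − 23·83)/430 = 1171/430; c = (137·83 − 23·440)/430 = 1251/430.
At s = 13: ĝ = (1171/430)·(13) + (1251/430)·(1) = 8237/215.

ĝ = 38.312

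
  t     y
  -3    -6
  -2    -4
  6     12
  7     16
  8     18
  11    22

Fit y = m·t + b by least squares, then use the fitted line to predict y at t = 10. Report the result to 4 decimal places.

ŷ = 21.0753

Normal-equation sums: Σt·t = 283, Σt = 27, Σ1 = 6.
For Mᵀy: Σt·y = 596, Σy = 58.
Eliminating b: 6·(row 1) − 27·(row 2) gives 969·m = 6·596 − 27·58 = 2010, so m = 670/323.
Then b = (58 − 27·(670/323))/6 = 322/969.
At t = 10: ŷ = (670/323)·(10) + (322/969)·(1) = 20422/969.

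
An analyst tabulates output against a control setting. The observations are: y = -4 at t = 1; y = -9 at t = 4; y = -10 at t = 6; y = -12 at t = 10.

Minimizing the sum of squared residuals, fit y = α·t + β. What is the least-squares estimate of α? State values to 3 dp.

α = -0.848

Normal-equation sums: Σt·t = 153, Σt = 21, Σ1 = 4.
Moment sums: Σt·y = -220, Σy = -35.
So AᵀA·[α, β]ᵀ = Aᵀy: [[153, 21]; [21, 4]]·[α, β]ᵀ = [-220, -35]ᵀ.
Δ = 153·4 − 21² = 171.
α = ((-220)·4 − 21·(-35))/171 = -145/171; β = (153·(-35) − 21·(-220))/171 = -245/57.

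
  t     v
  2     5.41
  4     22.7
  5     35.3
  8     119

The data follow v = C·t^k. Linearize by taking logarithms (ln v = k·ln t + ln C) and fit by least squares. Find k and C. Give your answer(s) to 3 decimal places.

k = 2.208, C = 1.110

With ln vᵢ as the transformed response and ln tᵢ as the regressor:
Over the data: Σln t = 5.7683, Σ(ln t)² = 9.3166, Σln v = 13.1536, Σln t·ln v = 21.1725.
Normal system: [[9.3166, 5.7683]; [5.7683, 4]]·[k, ln C]ᵀ = [21.1725, 13.1536]ᵀ.
Δ = 9.3166·4 − (5.7683)² = 3.9930; k = (21.1725·4 − 5.7683·13.1536)/3.9930 = 2.20776, ln C = (9.3166·13.1536 − 5.7683·21.1725)/3.9930 = 0.10463, so C = exp(0.10463) = 1.11030.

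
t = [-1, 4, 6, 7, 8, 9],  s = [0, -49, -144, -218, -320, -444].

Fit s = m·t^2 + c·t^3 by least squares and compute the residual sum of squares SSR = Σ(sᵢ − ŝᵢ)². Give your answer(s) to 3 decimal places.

SSR = 6.039

From the data, Σt^2·t^2 = 14611, Σt^2·t^3 = 117423, Σt^3·t^3 = 961987.
Right-hand side: Σt^2·s = -73094, Σt^3·s = -596530.
Determinant 14611·961987 − 117423² = 267431128.
m = ((-73094)·961987 − 117423·(-596530))/267431128 = -67283897/66857782; c = (14611·(-596530) − 117423·(-73094))/267431128 = -33245767/66857782.
Residuals: 17019065/33428891, -35879939/33428891, -12107322/33428891, 62606279/33428891, -33244064/33428891, 652296/33428891; SSR = 201883613/33428891.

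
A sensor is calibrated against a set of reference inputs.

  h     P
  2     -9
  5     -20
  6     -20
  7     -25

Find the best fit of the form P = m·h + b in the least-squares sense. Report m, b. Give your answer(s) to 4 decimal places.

m = -3.0714, b = -3.1429

Compute the Gram sums: Σh·h = 114, Σh = 20, Σ1 = 4.
Moment sums: Σh·P = -413, ΣP = -74.
So XᵀX·[m, b]ᵀ = XᵀP: [[114, 20]; [20, 4]]·[m, b]ᵀ = [-413, -74]ᵀ.
Determinant 114·4 − 20² = 56.
m = ((-413)·4 − 20·(-74))/56 = -43/14; b = (114·(-74) − 20·(-413))/56 = -22/7.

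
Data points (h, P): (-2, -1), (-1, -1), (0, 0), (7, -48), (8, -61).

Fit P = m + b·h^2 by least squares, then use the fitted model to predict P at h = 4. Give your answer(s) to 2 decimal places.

P̂ = -14.78

Entries of AᵀA: Σ1 = 5, Σh^2 = 118, Σh^2·h^2 = 6514.
Moment sums: ΣP = -111, Σh^2·P = -6261.
AᵀA·[m, b]ᵀ = AᵀP becomes [[5, 118]; [118, 6514]]·[m, b]ᵀ = [-111, -6261]ᵀ.
Δ = 5·6514 − 118² = 18646.
m = ((-111)·6514 − 118·(-6261))/18646 = 7872/9323; b = (5·(-6261) − 118·(-111))/18646 = -18207/18646.
At h = 4: P̂ = (7872/9323)·(1) + (-18207/18646)·(16) = -137784/9323.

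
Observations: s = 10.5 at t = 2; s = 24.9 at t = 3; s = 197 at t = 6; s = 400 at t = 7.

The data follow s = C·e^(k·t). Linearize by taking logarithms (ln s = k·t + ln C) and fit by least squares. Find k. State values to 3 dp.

k = 0.718

Taking logs, ln s = k·t + ln C, so regress ln s on t.
Σt = 18.0000, Σ(t)² = 98.0000, Σln s = 16.8409, Σt·ln s = 87.9868.
Normal system: [[98.0000, 18.0000]; [18.0000, 4]]·[k, ln C]ᵀ = [87.9868, 16.8409]ᵀ.
Slope k = (n·Σt·ln s − Σt·Σln s)/(n·Σ(t)² − (Σt)²) = (4·87.9868 − 18.0000·16.8409)/68.0000 = 0.71781; ln C = (Σln s − k·Σt)/n = 0.98009.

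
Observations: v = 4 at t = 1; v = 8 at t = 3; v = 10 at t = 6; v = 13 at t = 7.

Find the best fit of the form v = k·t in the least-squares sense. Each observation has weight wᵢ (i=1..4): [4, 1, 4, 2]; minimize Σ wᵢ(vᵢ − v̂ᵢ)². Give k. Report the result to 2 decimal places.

k = 1.81

The normal system XᵀWX·[k]ᵀ = XᵀWv is [[255]]·[k]ᵀ = [462]ᵀ.
k = 462/255 = 1.81176.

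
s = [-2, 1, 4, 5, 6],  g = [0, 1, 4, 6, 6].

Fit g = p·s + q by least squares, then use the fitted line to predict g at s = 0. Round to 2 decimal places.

Forming MᵀM = [[82, 14]; [14, 5]] and Mᵀg = [83, 17]ᵀ gives MᵀM·[p, q]ᵀ = Mᵀg.
Eliminating q: 5·(row 1) − 14·(row 2) gives 214·p = 5·83 − 14·17 = 177, so p = 177/214.
Then q = (17 − 14·(177/214))/5 = 116/107.
At s = 0: ĝ = (177/214)·(0) + (116/107)·(1) = 116/107.

ĝ = 1.08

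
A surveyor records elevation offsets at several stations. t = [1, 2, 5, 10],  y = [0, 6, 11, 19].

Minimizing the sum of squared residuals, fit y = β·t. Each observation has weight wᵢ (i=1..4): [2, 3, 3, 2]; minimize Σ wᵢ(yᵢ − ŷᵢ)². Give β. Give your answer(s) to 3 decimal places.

Entries of XᵀWX: Σwᵢ·t·t = 289.
For XᵀWy: Σwᵢ·t·y = 581.
Normal equations: [[289]]·[β]ᵀ = [581]ᵀ.
Hence β = 581 / 289 ≈ 2.01038.

β = 2.010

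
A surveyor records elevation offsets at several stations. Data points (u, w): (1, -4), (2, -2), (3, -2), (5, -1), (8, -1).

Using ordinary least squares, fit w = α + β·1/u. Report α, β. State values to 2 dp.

With design matrix M, MᵀM = [[5, 259/120]; [259/120, 20401/14400]] and Mᵀw = [-10, -719/120]ᵀ.
Eliminating β: (20401/14400)·(row 1) − (259/120)·(row 2) gives (8731/3600)·α = (20401/14400)·(-10) − (259/120)·(-719/120) = -17789/14400, so α = -17789/34924.
Then β = ((-719/120) − (259/120)·(-17789/34924))/(20401/14400) = -30150/8731.

α = -0.51, β = -3.45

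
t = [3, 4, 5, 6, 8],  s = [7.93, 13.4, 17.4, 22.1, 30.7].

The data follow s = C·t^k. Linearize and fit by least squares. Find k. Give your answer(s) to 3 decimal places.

Linearized form: ln s = k·ln t + ln C. From the 5 transformed points,
Σln t = 7.9655, Σ(ln t)² = 13.2535, Σln s = 14.0422, Σln t·ln s = 23.1370.
Equations: 13.2535·k + 7.9655·ln C = 23.1370;  7.9655·k + 5·ln C = 14.0422.
Solving (det = 2.8177): k = 1.35968, ln C = 0.64233.

k = 1.360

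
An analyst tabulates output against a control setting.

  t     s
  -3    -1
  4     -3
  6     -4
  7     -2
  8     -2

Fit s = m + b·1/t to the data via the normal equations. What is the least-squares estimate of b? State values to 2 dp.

Entries of MᵀM: Σ1 = 5, Σ1/t = 59/168, Σ1/t·1/t = 6701/28224.
Right-hand side: Σs = -12, Σ1/t·s = -34/21.
So MᵀM·[m, b]ᵀ = Mᵀs: [[5, 59/168]; [59/168, 6701/28224]]·[m, b]ᵀ = [-12, -34/21]ᵀ.
Eliminating b: (6701/28224)·(row 1) − (59/168)·(row 2) gives (417/392)·m = (6701/28224)·(-12) − (59/168)·(-34/21) = -16091/7056, so m = -16091/7506.
Then b = ((-34/21) − (59/168)·(-16091/7506))/(6701/28224) = -4564/1251.

b = -3.65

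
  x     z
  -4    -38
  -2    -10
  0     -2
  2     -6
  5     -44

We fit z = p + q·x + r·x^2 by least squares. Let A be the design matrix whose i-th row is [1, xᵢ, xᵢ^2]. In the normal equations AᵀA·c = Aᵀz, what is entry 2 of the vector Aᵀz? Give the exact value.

Entry 2 ↔ basis x, so (Aᵀz)_{2} = Σᵢ (x)·zᵢ = (-4)·(-38) + (-2)·(-10) + (0)·(-2) + (2)·(-6) + (5)·(-44) = -60.

-60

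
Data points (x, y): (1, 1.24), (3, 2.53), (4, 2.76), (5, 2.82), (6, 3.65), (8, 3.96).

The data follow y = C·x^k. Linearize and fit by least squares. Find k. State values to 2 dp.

k = 0.56

Let Y = ln y. Fitting Y = k·ln x + ln C by least squares:
Σln x = 7.9655, Σ(ln x)² = 13.2535, Σln y = 5.8663, Σln x·ln y = 9.2774.
Equations: 13.2535·k + 7.9655·ln C = 9.2774;  7.9655·k + 6·ln C = 5.8663.
Solving (det = 16.0713): k = 0.55604, ln C = 0.23952.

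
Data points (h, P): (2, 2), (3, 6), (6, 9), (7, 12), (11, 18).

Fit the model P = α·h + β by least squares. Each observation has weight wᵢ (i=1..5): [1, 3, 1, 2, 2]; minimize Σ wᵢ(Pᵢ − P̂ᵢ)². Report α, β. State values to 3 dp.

α = 1.601, β = 0.463

With design matrix X, XᵀWX = [[407, 53]; [53, 9]] and XᵀWP = [676, 89]ᵀ.
Determinant 407·9 − 53² = 854.
α = (676·9 − 53·89)/854 = 1367/854; β = (407·89 − 53·676)/854 = 395/854.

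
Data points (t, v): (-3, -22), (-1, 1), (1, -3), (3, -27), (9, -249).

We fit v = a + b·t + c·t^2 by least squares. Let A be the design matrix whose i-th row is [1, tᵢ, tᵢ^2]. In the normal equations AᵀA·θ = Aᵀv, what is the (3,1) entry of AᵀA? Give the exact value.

Row 3 ↔ basis t^2, column 1 ↔ basis 1, so (AᵀA)_{3,1} = Σᵢ t^2 = (9)·(1) + (1)·(1) + (1)·(1) + (9)·(1) + (81)·(1) = 101.

101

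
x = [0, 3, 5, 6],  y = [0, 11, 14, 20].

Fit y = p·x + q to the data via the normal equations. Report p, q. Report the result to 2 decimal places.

Entries of AᵀA: Σx·x = 70, Σx = 14, Σ1 = 4.
Right-hand side: Σx·y = 223, Σy = 45.
Δ = 70·4 − 14² = 84.
p = (223·4 − 14·45)/84 = 131/42; q = (70·45 − 14·223)/84 = 1/3.

p = 3.12, q = 0.33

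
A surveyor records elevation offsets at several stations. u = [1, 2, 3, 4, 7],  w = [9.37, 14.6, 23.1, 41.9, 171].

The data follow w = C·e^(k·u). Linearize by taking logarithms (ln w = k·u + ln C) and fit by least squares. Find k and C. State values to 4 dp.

Linearized form: ln w = k·u + ln C. From the 5 transformed points,
XᵀX = [[79.0000, 17.0000]; [17.0000, 5]], rhs = [67.9518, 16.9353]ᵀ  (here Σu = 17.0000, Σ(u)² = 79.0000, Σln w = 16.9353, Σu·ln w = 67.9518).
Slope k = (n·Σu·ln w − Σu·Σln w)/(n·Σ(u)² − (Σu)²) = (5·67.9518 − 17.0000·16.9353)/106.0000 = 0.48923; ln C = (Σln w − k·Σu)/n = 1.72367, so C = exp(1.72367) = 5.60504.

k = 0.4892, C = 5.6050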